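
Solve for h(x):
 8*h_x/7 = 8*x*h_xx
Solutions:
 h(x) = C1 + C2*x^(8/7)


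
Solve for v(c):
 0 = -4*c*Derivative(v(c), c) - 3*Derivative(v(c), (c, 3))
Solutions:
 v(c) = C1 + Integral(C2*airyai(-6^(2/3)*c/3) + C3*airybi(-6^(2/3)*c/3), c)


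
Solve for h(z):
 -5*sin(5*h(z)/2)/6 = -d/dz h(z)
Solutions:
 -5*z/6 + log(cos(5*h(z)/2) - 1)/5 - log(cos(5*h(z)/2) + 1)/5 = C1


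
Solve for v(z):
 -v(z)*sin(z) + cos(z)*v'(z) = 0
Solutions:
 v(z) = C1/cos(z)


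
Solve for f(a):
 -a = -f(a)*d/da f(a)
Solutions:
 f(a) = -sqrt(C1 + a^2)
 f(a) = sqrt(C1 + a^2)


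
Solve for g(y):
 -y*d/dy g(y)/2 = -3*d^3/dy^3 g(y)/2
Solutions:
 g(y) = C1 + Integral(C2*airyai(3^(2/3)*y/3) + C3*airybi(3^(2/3)*y/3), y)


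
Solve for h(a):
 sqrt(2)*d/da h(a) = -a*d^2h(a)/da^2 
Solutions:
 h(a) = C1 + C2*a^(1 - sqrt(2))


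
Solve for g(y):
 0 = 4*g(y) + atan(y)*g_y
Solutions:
 g(y) = C1*exp(-4*Integral(1/atan(y), y))


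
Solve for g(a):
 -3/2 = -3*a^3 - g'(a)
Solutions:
 g(a) = C1 - 3*a^4/4 + 3*a/2


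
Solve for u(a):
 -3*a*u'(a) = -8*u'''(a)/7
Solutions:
 u(a) = C1 + Integral(C2*airyai(21^(1/3)*a/2) + C3*airybi(21^(1/3)*a/2), a)


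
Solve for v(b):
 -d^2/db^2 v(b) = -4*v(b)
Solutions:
 v(b) = C1*exp(-2*b) + C2*exp(2*b)


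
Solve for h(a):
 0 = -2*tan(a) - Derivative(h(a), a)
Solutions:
 h(a) = C1 + 2*log(cos(a))


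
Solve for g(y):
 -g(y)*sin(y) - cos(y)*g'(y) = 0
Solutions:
 g(y) = C1*cos(y)


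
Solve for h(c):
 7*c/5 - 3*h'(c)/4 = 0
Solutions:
 h(c) = C1 + 14*c^2/15


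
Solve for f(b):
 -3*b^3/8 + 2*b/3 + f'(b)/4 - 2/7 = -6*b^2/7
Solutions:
 f(b) = C1 + 3*b^4/8 - 8*b^3/7 - 4*b^2/3 + 8*b/7


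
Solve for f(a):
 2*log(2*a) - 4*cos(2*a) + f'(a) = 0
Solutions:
 f(a) = C1 - 2*a*log(a) - 2*a*log(2) + 2*a + 2*sin(2*a)


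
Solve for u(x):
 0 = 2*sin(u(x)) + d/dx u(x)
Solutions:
 u(x) = -acos((-C1 - exp(4*x))/(C1 - exp(4*x))) + 2*pi
 u(x) = acos((-C1 - exp(4*x))/(C1 - exp(4*x)))


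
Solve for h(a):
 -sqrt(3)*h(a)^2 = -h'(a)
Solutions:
 h(a) = -1/(C1 + sqrt(3)*a)


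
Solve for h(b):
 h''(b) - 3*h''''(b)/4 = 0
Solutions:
 h(b) = C1 + C2*b + C3*exp(-2*sqrt(3)*b/3) + C4*exp(2*sqrt(3)*b/3)


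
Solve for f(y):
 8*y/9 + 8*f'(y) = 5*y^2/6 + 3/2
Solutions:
 f(y) = C1 + 5*y^3/144 - y^2/18 + 3*y/16


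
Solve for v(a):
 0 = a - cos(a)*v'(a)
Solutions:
 v(a) = C1 + Integral(a/cos(a), a)


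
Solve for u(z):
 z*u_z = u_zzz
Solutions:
 u(z) = C1 + Integral(C2*airyai(z) + C3*airybi(z), z)


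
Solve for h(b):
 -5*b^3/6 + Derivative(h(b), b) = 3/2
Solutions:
 h(b) = C1 + 5*b^4/24 + 3*b/2


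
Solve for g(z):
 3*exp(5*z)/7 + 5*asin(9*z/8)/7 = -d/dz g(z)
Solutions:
 g(z) = C1 - 5*z*asin(9*z/8)/7 - 5*sqrt(64 - 81*z^2)/63 - 3*exp(5*z)/35


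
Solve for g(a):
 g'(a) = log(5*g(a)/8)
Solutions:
 Integral(1/(-log(_y) - log(5) + 3*log(2)), (_y, g(a))) = C1 - a


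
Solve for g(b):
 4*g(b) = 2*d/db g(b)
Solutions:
 g(b) = C1*exp(2*b)


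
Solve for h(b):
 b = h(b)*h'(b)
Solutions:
 h(b) = -sqrt(C1 + b^2)
 h(b) = sqrt(C1 + b^2)


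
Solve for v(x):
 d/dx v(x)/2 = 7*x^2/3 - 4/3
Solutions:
 v(x) = C1 + 14*x^3/9 - 8*x/3


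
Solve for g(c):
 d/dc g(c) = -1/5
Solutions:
 g(c) = C1 - c/5


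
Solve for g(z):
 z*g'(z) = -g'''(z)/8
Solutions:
 g(z) = C1 + Integral(C2*airyai(-2*z) + C3*airybi(-2*z), z)


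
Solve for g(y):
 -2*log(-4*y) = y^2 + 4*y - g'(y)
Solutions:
 g(y) = C1 + y^3/3 + 2*y^2 + 2*y*log(-y) + 2*y*(-1 + 2*log(2))


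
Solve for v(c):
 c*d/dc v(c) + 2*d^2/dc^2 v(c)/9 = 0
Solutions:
 v(c) = C1 + C2*erf(3*c/2)


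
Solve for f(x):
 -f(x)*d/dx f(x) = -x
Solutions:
 f(x) = -sqrt(C1 + x^2)
 f(x) = sqrt(C1 + x^2)


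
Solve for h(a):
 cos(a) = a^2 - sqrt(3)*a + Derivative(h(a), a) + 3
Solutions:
 h(a) = C1 - a^3/3 + sqrt(3)*a^2/2 - 3*a + sin(a)


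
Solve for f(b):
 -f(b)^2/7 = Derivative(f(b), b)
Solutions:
 f(b) = 7/(C1 + b)


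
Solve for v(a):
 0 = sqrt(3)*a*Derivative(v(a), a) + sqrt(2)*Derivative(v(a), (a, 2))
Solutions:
 v(a) = C1 + C2*erf(6^(1/4)*a/2)


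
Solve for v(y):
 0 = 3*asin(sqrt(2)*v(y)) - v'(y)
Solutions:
 Integral(1/asin(sqrt(2)*_y), (_y, v(y))) = C1 + 3*y


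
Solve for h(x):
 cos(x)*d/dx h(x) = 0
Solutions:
 h(x) = C1


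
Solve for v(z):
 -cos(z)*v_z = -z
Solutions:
 v(z) = C1 + Integral(z/cos(z), z)


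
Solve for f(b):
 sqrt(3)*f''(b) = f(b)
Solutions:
 f(b) = C1*exp(-3^(3/4)*b/3) + C2*exp(3^(3/4)*b/3)


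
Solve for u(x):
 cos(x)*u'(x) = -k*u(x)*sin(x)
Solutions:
 u(x) = C1*exp(k*log(cos(x)))


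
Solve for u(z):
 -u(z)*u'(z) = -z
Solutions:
 u(z) = -sqrt(C1 + z^2)
 u(z) = sqrt(C1 + z^2)


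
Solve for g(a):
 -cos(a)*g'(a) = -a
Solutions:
 g(a) = C1 + Integral(a/cos(a), a)


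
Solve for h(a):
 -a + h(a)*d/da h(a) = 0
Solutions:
 h(a) = -sqrt(C1 + a^2)
 h(a) = sqrt(C1 + a^2)


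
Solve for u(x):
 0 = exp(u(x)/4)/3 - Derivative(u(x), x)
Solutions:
 u(x) = 4*log(-1/(C1 + x)) + 4*log(12)


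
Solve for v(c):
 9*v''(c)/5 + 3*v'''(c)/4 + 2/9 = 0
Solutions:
 v(c) = C1 + C2*c + C3*exp(-12*c/5) - 5*c^2/81


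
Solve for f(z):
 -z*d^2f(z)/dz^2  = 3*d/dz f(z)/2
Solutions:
 f(z) = C1 + C2/sqrt(z)


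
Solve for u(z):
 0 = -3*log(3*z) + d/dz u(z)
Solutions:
 u(z) = C1 + 3*z*log(z) - 3*z + z*log(27)


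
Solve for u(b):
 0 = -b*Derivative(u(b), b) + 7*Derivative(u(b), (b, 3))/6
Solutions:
 u(b) = C1 + Integral(C2*airyai(6^(1/3)*7^(2/3)*b/7) + C3*airybi(6^(1/3)*7^(2/3)*b/7), b)


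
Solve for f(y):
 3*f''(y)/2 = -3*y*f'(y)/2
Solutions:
 f(y) = C1 + C2*erf(sqrt(2)*y/2)


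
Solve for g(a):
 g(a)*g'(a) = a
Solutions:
 g(a) = -sqrt(C1 + a^2)
 g(a) = sqrt(C1 + a^2)


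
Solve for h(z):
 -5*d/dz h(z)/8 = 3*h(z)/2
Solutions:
 h(z) = C1*exp(-12*z/5)


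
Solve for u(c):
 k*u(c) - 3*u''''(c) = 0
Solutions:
 u(c) = C1*exp(-3^(3/4)*c*k^(1/4)/3) + C2*exp(3^(3/4)*c*k^(1/4)/3) + C3*exp(-3^(3/4)*I*c*k^(1/4)/3) + C4*exp(3^(3/4)*I*c*k^(1/4)/3)


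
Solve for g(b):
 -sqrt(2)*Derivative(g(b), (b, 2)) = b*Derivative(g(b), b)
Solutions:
 g(b) = C1 + C2*erf(2^(1/4)*b/2)


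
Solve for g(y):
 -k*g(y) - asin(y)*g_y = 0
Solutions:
 g(y) = C1*exp(-k*Integral(1/asin(y), y))


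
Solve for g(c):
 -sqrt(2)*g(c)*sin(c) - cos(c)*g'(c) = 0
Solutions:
 g(c) = C1*cos(c)^(sqrt(2))


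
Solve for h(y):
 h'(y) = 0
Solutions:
 h(y) = C1


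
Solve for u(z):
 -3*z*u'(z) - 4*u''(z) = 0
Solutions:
 u(z) = C1 + C2*erf(sqrt(6)*z/4)


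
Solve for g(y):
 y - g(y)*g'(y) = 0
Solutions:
 g(y) = -sqrt(C1 + y^2)
 g(y) = sqrt(C1 + y^2)


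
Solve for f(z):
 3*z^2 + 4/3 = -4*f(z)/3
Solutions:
 f(z) = -9*z^2/4 - 1


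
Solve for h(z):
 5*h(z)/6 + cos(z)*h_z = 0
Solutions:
 h(z) = C1*(sin(z) - 1)^(5/12)/(sin(z) + 1)^(5/12)


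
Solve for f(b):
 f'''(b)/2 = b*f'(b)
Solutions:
 f(b) = C1 + Integral(C2*airyai(2^(1/3)*b) + C3*airybi(2^(1/3)*b), b)


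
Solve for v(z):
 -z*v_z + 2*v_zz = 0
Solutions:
 v(z) = C1 + C2*erfi(z/2)


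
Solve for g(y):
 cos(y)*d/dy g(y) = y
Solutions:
 g(y) = C1 + Integral(y/cos(y), y)


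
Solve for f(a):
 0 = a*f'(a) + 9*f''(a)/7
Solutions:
 f(a) = C1 + C2*erf(sqrt(14)*a/6)


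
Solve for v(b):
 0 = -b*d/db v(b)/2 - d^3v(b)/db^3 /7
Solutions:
 v(b) = C1 + Integral(C2*airyai(-2^(2/3)*7^(1/3)*b/2) + C3*airybi(-2^(2/3)*7^(1/3)*b/2), b)


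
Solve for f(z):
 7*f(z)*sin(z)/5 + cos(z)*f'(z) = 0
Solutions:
 f(z) = C1*cos(z)^(7/5)


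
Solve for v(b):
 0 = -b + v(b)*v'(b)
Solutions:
 v(b) = -sqrt(C1 + b^2)
 v(b) = sqrt(C1 + b^2)


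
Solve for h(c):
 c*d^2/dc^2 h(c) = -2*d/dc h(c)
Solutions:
 h(c) = C1 + C2/c


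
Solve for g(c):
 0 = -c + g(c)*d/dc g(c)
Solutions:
 g(c) = -sqrt(C1 + c^2)
 g(c) = sqrt(C1 + c^2)


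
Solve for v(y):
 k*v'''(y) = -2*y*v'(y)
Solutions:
 v(y) = C1 + Integral(C2*airyai(2^(1/3)*y*(-1/k)^(1/3)) + C3*airybi(2^(1/3)*y*(-1/k)^(1/3)), y)


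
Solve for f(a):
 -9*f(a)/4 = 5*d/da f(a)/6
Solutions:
 f(a) = C1*exp(-27*a/10)


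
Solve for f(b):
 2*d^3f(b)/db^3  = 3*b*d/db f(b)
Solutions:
 f(b) = C1 + Integral(C2*airyai(2^(2/3)*3^(1/3)*b/2) + C3*airybi(2^(2/3)*3^(1/3)*b/2), b)


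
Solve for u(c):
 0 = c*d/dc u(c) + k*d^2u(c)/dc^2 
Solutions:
 u(c) = C1 + C2*sqrt(k)*erf(sqrt(2)*c*sqrt(1/k)/2)


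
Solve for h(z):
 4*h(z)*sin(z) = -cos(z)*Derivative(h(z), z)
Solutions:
 h(z) = C1*cos(z)^4


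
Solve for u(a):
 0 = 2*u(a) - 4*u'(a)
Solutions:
 u(a) = C1*exp(a/2)


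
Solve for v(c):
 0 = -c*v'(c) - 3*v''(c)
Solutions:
 v(c) = C1 + C2*erf(sqrt(6)*c/6)


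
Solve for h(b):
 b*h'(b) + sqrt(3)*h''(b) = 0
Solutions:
 h(b) = C1 + C2*erf(sqrt(2)*3^(3/4)*b/6)


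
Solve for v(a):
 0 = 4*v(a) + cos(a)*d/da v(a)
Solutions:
 v(a) = C1*(sin(a)^2 - 2*sin(a) + 1)/(sin(a)^2 + 2*sin(a) + 1)


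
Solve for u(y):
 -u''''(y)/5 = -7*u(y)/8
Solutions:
 u(y) = C1*exp(-70^(1/4)*y/2) + C2*exp(70^(1/4)*y/2) + C3*sin(70^(1/4)*y/2) + C4*cos(70^(1/4)*y/2)


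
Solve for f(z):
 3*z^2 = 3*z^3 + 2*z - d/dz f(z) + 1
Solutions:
 f(z) = C1 + 3*z^4/4 - z^3 + z^2 + z


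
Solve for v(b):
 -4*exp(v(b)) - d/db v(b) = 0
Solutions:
 v(b) = log(1/(C1 + 4*b))


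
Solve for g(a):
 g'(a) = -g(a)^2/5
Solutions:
 g(a) = 5/(C1 + a)


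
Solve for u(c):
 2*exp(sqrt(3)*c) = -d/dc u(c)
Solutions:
 u(c) = C1 - 2*sqrt(3)*exp(sqrt(3)*c)/3


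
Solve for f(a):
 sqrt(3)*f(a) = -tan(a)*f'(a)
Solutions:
 f(a) = C1/sin(a)^(sqrt(3))


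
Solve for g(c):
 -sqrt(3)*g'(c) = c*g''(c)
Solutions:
 g(c) = C1 + C2*c^(1 - sqrt(3))


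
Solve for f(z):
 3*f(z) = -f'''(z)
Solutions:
 f(z) = C3*exp(-3^(1/3)*z) + (C1*sin(3^(5/6)*z/2) + C2*cos(3^(5/6)*z/2))*exp(3^(1/3)*z/2)


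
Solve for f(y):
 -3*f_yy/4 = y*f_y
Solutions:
 f(y) = C1 + C2*erf(sqrt(6)*y/3)


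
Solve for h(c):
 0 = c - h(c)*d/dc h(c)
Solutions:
 h(c) = -sqrt(C1 + c^2)
 h(c) = sqrt(C1 + c^2)


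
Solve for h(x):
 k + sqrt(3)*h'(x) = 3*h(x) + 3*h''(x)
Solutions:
 h(x) = k/3 + (C1*sin(sqrt(33)*x/6) + C2*cos(sqrt(33)*x/6))*exp(sqrt(3)*x/6)


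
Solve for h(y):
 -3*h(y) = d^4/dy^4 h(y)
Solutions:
 h(y) = (C1*sin(sqrt(2)*3^(1/4)*y/2) + C2*cos(sqrt(2)*3^(1/4)*y/2))*exp(-sqrt(2)*3^(1/4)*y/2) + (C3*sin(sqrt(2)*3^(1/4)*y/2) + C4*cos(sqrt(2)*3^(1/4)*y/2))*exp(sqrt(2)*3^(1/4)*y/2)


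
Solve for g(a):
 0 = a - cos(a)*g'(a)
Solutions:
 g(a) = C1 + Integral(a/cos(a), a)


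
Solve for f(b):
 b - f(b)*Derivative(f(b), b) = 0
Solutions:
 f(b) = -sqrt(C1 + b^2)
 f(b) = sqrt(C1 + b^2)


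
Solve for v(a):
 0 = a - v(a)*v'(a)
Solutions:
 v(a) = -sqrt(C1 + a^2)
 v(a) = sqrt(C1 + a^2)


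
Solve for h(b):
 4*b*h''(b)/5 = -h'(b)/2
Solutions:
 h(b) = C1 + C2*b^(3/8)


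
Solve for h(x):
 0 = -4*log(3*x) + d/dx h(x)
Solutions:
 h(x) = C1 + 4*x*log(x) - 4*x + x*log(81)


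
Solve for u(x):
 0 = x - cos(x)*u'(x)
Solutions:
 u(x) = C1 + Integral(x/cos(x), x)


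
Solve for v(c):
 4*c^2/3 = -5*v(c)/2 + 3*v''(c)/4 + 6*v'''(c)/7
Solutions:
 v(c) = C1*exp(-c*(7*7^(2/3)/(24*sqrt(13910) + 2831)^(1/3) + 14 + 7^(1/3)*(24*sqrt(13910) + 2831)^(1/3))/48)*sin(sqrt(3)*7^(1/3)*c*(-(24*sqrt(13910) + 2831)^(1/3) + 7*7^(1/3)/(24*sqrt(13910) + 2831)^(1/3))/48) + C2*exp(-c*(7*7^(2/3)/(24*sqrt(13910) + 2831)^(1/3) + 14 + 7^(1/3)*(24*sqrt(13910) + 2831)^(1/3))/48)*cos(sqrt(3)*7^(1/3)*c*(-(24*sqrt(13910) + 2831)^(1/3) + 7*7^(1/3)/(24*sqrt(13910) + 2831)^(1/3))/48) + C3*exp(c*(-7 + 7*7^(2/3)/(24*sqrt(13910) + 2831)^(1/3) + 7^(1/3)*(24*sqrt(13910) + 2831)^(1/3))/24) - 8*c^2/15 - 8/25


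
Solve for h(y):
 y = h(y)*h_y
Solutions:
 h(y) = -sqrt(C1 + y^2)
 h(y) = sqrt(C1 + y^2)


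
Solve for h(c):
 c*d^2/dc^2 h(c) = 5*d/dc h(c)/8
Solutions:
 h(c) = C1 + C2*c^(13/8)


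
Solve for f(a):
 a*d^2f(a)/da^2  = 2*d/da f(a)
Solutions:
 f(a) = C1 + C2*a^3


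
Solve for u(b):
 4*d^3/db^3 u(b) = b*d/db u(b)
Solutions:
 u(b) = C1 + Integral(C2*airyai(2^(1/3)*b/2) + C3*airybi(2^(1/3)*b/2), b)


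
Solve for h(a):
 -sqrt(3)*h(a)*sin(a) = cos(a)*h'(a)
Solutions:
 h(a) = C1*cos(a)^(sqrt(3))


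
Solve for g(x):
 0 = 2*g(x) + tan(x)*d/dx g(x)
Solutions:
 g(x) = C1/sin(x)^2


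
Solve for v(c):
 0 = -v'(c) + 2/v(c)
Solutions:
 v(c) = -sqrt(C1 + 4*c)
 v(c) = sqrt(C1 + 4*c)


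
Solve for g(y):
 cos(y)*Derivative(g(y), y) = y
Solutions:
 g(y) = C1 + Integral(y/cos(y), y)


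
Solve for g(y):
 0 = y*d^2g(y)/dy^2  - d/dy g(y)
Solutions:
 g(y) = C1 + C2*y^2


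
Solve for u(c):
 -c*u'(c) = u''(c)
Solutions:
 u(c) = C1 + C2*erf(sqrt(2)*c/2)


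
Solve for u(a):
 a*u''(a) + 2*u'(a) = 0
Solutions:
 u(a) = C1 + C2/a


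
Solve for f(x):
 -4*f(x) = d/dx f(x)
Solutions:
 f(x) = C1*exp(-4*x)


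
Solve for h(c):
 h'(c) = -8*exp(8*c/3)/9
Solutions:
 h(c) = C1 - exp(8*c/3)/3


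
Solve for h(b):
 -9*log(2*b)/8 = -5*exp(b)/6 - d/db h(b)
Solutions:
 h(b) = C1 + 9*b*log(b)/8 + 9*b*(-1 + log(2))/8 - 5*exp(b)/6


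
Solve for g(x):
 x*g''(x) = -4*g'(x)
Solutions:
 g(x) = C1 + C2/x^3


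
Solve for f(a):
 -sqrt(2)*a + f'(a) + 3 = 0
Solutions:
 f(a) = C1 + sqrt(2)*a^2/2 - 3*a


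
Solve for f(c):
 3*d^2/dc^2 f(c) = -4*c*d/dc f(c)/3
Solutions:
 f(c) = C1 + C2*erf(sqrt(2)*c/3)


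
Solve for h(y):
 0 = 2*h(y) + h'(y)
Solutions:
 h(y) = C1*exp(-2*y)


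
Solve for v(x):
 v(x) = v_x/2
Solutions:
 v(x) = C1*exp(2*x)


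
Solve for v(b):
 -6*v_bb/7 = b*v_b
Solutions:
 v(b) = C1 + C2*erf(sqrt(21)*b/6)


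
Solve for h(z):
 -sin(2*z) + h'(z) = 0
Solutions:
 h(z) = C1 - cos(2*z)/2


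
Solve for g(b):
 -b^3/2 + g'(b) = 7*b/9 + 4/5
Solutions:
 g(b) = C1 + b^4/8 + 7*b^2/18 + 4*b/5


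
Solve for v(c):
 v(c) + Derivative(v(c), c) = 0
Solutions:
 v(c) = C1*exp(-c)


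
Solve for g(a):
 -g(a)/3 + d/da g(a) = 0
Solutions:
 g(a) = C1*exp(a/3)


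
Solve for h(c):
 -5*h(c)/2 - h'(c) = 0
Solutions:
 h(c) = C1*exp(-5*c/2)


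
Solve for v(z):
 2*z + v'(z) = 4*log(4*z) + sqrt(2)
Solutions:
 v(z) = C1 - z^2 + 4*z*log(z) - 4*z + sqrt(2)*z + z*log(256)


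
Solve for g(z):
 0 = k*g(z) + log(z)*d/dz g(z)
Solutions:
 g(z) = C1*exp(-k*li(z))


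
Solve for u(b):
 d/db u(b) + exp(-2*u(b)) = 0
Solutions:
 u(b) = log(-sqrt(C1 - 2*b))
 u(b) = log(C1 - 2*b)/2


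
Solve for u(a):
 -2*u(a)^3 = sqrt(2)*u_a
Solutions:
 u(a) = -sqrt(2)*sqrt(-1/(C1 - sqrt(2)*a))/2
 u(a) = sqrt(2)*sqrt(-1/(C1 - sqrt(2)*a))/2


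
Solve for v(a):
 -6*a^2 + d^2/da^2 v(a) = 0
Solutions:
 v(a) = C1 + C2*a + a^4/2


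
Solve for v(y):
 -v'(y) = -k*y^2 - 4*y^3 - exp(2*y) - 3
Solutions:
 v(y) = C1 + k*y^3/3 + y^4 + 3*y + exp(2*y)/2


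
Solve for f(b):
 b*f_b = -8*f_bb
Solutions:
 f(b) = C1 + C2*erf(b/4)


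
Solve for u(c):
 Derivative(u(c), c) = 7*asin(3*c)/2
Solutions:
 u(c) = C1 + 7*c*asin(3*c)/2 + 7*sqrt(1 - 9*c^2)/6


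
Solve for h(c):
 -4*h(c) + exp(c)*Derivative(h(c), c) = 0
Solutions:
 h(c) = C1*exp(-4*exp(-c))


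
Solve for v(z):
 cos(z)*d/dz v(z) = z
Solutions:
 v(z) = C1 + Integral(z/cos(z), z)


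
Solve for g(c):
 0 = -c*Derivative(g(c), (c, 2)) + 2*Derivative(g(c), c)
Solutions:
 g(c) = C1 + C2*c^3


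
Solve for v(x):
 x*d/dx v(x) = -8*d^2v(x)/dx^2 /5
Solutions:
 v(x) = C1 + C2*erf(sqrt(5)*x/4)


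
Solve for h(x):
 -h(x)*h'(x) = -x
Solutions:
 h(x) = -sqrt(C1 + x^2)
 h(x) = sqrt(C1 + x^2)


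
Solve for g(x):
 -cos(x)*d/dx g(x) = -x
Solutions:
 g(x) = C1 + Integral(x/cos(x), x)


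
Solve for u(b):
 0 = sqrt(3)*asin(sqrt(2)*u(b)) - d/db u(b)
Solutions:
 Integral(1/asin(sqrt(2)*_y), (_y, u(b))) = C1 + sqrt(3)*b


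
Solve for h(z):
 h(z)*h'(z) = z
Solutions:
 h(z) = -sqrt(C1 + z^2)
 h(z) = sqrt(C1 + z^2)


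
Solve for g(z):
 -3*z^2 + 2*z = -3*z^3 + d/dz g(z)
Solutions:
 g(z) = C1 + 3*z^4/4 - z^3 + z^2


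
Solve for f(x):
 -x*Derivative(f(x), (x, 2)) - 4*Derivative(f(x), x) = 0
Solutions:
 f(x) = C1 + C2/x^3


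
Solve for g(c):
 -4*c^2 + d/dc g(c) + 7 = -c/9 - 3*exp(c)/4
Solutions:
 g(c) = C1 + 4*c^3/3 - c^2/18 - 7*c - 3*exp(c)/4


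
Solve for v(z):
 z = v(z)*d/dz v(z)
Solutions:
 v(z) = -sqrt(C1 + z^2)
 v(z) = sqrt(C1 + z^2)


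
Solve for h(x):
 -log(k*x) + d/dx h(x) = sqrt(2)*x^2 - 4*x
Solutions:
 h(x) = C1 + sqrt(2)*x^3/3 - 2*x^2 + x*log(k*x) - x


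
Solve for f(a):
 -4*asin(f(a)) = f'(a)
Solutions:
 Integral(1/asin(_y), (_y, f(a))) = C1 - 4*a


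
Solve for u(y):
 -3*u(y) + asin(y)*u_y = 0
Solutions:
 u(y) = C1*exp(3*Integral(1/asin(y), y))


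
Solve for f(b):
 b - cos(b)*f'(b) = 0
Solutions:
 f(b) = C1 + Integral(b/cos(b), b)


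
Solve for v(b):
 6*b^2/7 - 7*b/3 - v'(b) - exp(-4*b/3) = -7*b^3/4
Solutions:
 v(b) = C1 + 7*b^4/16 + 2*b^3/7 - 7*b^2/6 + 3*exp(-4*b/3)/4


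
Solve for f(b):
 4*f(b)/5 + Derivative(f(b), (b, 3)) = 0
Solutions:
 f(b) = C3*exp(-10^(2/3)*b/5) + (C1*sin(10^(2/3)*sqrt(3)*b/10) + C2*cos(10^(2/3)*sqrt(3)*b/10))*exp(10^(2/3)*b/10)


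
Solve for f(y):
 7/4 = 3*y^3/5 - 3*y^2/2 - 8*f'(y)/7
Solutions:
 f(y) = C1 + 21*y^4/160 - 7*y^3/16 - 49*y/32


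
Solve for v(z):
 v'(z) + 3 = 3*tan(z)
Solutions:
 v(z) = C1 - 3*z - 3*log(cos(z))


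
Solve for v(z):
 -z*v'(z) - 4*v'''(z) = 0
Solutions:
 v(z) = C1 + Integral(C2*airyai(-2^(1/3)*z/2) + C3*airybi(-2^(1/3)*z/2), z)


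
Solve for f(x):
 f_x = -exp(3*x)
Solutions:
 f(x) = C1 - exp(3*x)/3


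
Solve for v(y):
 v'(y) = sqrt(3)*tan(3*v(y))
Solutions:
 v(y) = -asin(C1*exp(3*sqrt(3)*y))/3 + pi/3
 v(y) = asin(C1*exp(3*sqrt(3)*y))/3


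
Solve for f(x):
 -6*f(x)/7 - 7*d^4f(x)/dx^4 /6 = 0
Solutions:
 f(x) = (C1*sin(sqrt(21)*x/7) + C2*cos(sqrt(21)*x/7))*exp(-sqrt(21)*x/7) + (C3*sin(sqrt(21)*x/7) + C4*cos(sqrt(21)*x/7))*exp(sqrt(21)*x/7)


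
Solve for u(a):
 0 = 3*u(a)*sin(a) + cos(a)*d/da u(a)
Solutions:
 u(a) = C1*cos(a)^3


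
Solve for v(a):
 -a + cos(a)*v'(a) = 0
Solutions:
 v(a) = C1 + Integral(a/cos(a), a)


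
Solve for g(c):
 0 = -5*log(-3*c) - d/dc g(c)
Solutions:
 g(c) = C1 - 5*c*log(-c) + 5*c*(1 - log(3))


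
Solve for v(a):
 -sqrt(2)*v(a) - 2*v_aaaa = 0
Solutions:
 v(a) = (C1*sin(2^(3/8)*a/2) + C2*cos(2^(3/8)*a/2))*exp(-2^(3/8)*a/2) + (C3*sin(2^(3/8)*a/2) + C4*cos(2^(3/8)*a/2))*exp(2^(3/8)*a/2)


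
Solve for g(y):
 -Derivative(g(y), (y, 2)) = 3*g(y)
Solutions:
 g(y) = C1*sin(sqrt(3)*y) + C2*cos(sqrt(3)*y)


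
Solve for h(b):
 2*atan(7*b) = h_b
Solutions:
 h(b) = C1 + 2*b*atan(7*b) - log(49*b^2 + 1)/7


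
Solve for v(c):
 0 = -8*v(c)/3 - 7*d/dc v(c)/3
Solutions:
 v(c) = C1*exp(-8*c/7)


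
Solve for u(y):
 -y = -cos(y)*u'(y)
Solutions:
 u(y) = C1 + Integral(y/cos(y), y)


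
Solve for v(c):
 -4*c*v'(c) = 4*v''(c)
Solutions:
 v(c) = C1 + C2*erf(sqrt(2)*c/2)


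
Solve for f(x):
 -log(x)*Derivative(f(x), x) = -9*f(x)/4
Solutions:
 f(x) = C1*exp(9*li(x)/4)


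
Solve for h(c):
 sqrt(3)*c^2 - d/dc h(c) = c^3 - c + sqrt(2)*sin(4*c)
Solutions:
 h(c) = C1 - c^4/4 + sqrt(3)*c^3/3 + c^2/2 + sqrt(2)*cos(4*c)/4


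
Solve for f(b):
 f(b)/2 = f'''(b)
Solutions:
 f(b) = C3*exp(2^(2/3)*b/2) + (C1*sin(2^(2/3)*sqrt(3)*b/4) + C2*cos(2^(2/3)*sqrt(3)*b/4))*exp(-2^(2/3)*b/4)


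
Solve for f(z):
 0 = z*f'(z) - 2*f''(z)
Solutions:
 f(z) = C1 + C2*erfi(z/2)


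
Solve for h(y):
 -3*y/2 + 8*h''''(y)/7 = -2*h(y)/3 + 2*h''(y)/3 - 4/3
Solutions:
 h(y) = 9*y/4 + (C1*sin(sqrt(2)*3^(3/4)*7^(1/4)*y*sin(atan(sqrt(287)/7)/2)/6) + C2*cos(sqrt(2)*3^(3/4)*7^(1/4)*y*sin(atan(sqrt(287)/7)/2)/6))*exp(-sqrt(2)*3^(3/4)*7^(1/4)*y*cos(atan(sqrt(287)/7)/2)/6) + (C3*sin(sqrt(2)*3^(3/4)*7^(1/4)*y*sin(atan(sqrt(287)/7)/2)/6) + C4*cos(sqrt(2)*3^(3/4)*7^(1/4)*y*sin(atan(sqrt(287)/7)/2)/6))*exp(sqrt(2)*3^(3/4)*7^(1/4)*y*cos(atan(sqrt(287)/7)/2)/6) - 2


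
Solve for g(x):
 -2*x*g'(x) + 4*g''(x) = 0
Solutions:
 g(x) = C1 + C2*erfi(x/2)


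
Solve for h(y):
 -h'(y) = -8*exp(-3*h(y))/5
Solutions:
 h(y) = log(C1 + 24*y/5)/3
 h(y) = log((-1 - sqrt(3)*I)*(C1 + 24*y/5)^(1/3)/2)
 h(y) = log((-1 + sqrt(3)*I)*(C1 + 24*y/5)^(1/3)/2)


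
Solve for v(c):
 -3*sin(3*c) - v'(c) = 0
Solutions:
 v(c) = C1 + cos(3*c)


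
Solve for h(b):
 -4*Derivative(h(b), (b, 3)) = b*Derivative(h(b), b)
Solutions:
 h(b) = C1 + Integral(C2*airyai(-2^(1/3)*b/2) + C3*airybi(-2^(1/3)*b/2), b)


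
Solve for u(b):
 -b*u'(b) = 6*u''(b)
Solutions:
 u(b) = C1 + C2*erf(sqrt(3)*b/6)


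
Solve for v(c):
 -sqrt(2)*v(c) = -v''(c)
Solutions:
 v(c) = C1*exp(-2^(1/4)*c) + C2*exp(2^(1/4)*c)


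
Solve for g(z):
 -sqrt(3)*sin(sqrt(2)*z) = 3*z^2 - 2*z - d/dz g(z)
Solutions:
 g(z) = C1 + z^3 - z^2 - sqrt(6)*cos(sqrt(2)*z)/2


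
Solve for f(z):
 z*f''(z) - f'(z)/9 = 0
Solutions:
 f(z) = C1 + C2*z^(10/9)


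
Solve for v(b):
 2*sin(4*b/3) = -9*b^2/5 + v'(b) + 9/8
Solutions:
 v(b) = C1 + 3*b^3/5 - 9*b/8 - 3*cos(4*b/3)/2


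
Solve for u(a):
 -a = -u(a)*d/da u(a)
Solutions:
 u(a) = -sqrt(C1 + a^2)
 u(a) = sqrt(C1 + a^2)


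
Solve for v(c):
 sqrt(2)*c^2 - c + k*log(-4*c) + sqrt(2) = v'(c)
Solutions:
 v(c) = C1 + sqrt(2)*c^3/3 - c^2/2 + c*k*log(-c) + c*(-k + 2*k*log(2) + sqrt(2))


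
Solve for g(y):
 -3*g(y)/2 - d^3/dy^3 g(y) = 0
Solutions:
 g(y) = C3*exp(-2^(2/3)*3^(1/3)*y/2) + (C1*sin(2^(2/3)*3^(5/6)*y/4) + C2*cos(2^(2/3)*3^(5/6)*y/4))*exp(2^(2/3)*3^(1/3)*y/4)


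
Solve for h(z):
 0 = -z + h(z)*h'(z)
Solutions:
 h(z) = -sqrt(C1 + z^2)
 h(z) = sqrt(C1 + z^2)


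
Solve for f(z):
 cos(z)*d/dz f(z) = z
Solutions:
 f(z) = C1 + Integral(z/cos(z), z)


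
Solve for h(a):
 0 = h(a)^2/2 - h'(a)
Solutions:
 h(a) = -2/(C1 + a)


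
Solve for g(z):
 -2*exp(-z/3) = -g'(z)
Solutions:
 g(z) = C1 - 6*exp(-z/3)


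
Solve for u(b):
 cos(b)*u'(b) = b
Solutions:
 u(b) = C1 + Integral(b/cos(b), b)


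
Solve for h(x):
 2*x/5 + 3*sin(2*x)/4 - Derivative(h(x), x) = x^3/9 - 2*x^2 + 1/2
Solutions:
 h(x) = C1 - x^4/36 + 2*x^3/3 + x^2/5 - x/2 - 3*cos(2*x)/8


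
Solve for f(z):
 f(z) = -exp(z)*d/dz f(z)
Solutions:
 f(z) = C1*exp(exp(-z))


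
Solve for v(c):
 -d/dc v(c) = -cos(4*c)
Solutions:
 v(c) = C1 + sin(4*c)/4


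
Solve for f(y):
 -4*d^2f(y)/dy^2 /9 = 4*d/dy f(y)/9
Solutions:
 f(y) = C1 + C2*exp(-y)


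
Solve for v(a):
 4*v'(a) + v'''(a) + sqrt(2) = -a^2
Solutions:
 v(a) = C1 + C2*sin(2*a) + C3*cos(2*a) - a^3/12 - sqrt(2)*a/4 + a/8


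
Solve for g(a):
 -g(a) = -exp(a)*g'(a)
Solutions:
 g(a) = C1*exp(-exp(-a))


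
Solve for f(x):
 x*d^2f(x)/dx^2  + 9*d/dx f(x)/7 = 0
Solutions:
 f(x) = C1 + C2/x^(2/7)


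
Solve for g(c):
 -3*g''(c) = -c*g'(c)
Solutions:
 g(c) = C1 + C2*erfi(sqrt(6)*c/6)


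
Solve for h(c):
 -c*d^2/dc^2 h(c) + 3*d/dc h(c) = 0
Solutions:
 h(c) = C1 + C2*c^4


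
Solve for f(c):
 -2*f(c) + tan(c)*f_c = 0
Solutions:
 f(c) = C1*sin(c)^2


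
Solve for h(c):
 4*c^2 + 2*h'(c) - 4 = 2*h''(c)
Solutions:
 h(c) = C1 + C2*exp(c) - 2*c^3/3 - 2*c^2 - 2*c


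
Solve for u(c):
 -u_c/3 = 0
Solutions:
 u(c) = C1


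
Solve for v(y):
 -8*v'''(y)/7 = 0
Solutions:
 v(y) = C1 + C2*y + C3*y^2


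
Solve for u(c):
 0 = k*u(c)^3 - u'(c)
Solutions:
 u(c) = -sqrt(2)*sqrt(-1/(C1 + c*k))/2
 u(c) = sqrt(2)*sqrt(-1/(C1 + c*k))/2


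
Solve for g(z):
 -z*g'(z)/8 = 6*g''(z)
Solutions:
 g(z) = C1 + C2*erf(sqrt(6)*z/24)


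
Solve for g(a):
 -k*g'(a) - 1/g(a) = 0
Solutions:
 g(a) = -sqrt(C1 - 2*a/k)
 g(a) = sqrt(C1 - 2*a/k)


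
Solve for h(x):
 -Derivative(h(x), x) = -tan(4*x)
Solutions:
 h(x) = C1 - log(cos(4*x))/4


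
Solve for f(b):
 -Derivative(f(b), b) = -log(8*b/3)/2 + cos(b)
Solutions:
 f(b) = C1 + b*log(b)/2 - b*log(3) - b/2 + b*log(2) + b*log(6)/2 - sin(b)


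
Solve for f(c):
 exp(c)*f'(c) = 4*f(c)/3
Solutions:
 f(c) = C1*exp(-4*exp(-c)/3)


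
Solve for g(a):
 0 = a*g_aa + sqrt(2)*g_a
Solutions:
 g(a) = C1 + C2*a^(1 - sqrt(2))


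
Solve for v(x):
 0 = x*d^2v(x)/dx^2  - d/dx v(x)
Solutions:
 v(x) = C1 + C2*x^2


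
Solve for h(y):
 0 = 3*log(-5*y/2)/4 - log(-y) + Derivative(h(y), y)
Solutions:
 h(y) = C1 + y*log(-y)/4 + y*(-3*log(5) - 1 + 3*log(2))/4


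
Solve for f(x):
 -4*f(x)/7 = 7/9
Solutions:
 f(x) = -49/36


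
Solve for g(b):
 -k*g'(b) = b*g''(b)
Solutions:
 g(b) = C1 + b^(1 - re(k))*(C2*sin(log(b)*Abs(im(k))) + C3*cos(log(b)*im(k)))


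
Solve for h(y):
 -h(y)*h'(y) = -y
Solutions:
 h(y) = -sqrt(C1 + y^2)
 h(y) = sqrt(C1 + y^2)


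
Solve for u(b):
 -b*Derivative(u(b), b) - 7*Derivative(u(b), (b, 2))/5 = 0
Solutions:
 u(b) = C1 + C2*erf(sqrt(70)*b/14)


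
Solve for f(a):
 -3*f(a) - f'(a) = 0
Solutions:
 f(a) = C1*exp(-3*a)


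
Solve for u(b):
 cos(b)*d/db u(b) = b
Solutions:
 u(b) = C1 + Integral(b/cos(b), b)


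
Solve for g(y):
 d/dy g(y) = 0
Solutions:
 g(y) = C1


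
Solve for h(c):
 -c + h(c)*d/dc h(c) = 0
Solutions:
 h(c) = -sqrt(C1 + c^2)
 h(c) = sqrt(C1 + c^2)


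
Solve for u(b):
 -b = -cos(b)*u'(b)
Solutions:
 u(b) = C1 + Integral(b/cos(b), b)


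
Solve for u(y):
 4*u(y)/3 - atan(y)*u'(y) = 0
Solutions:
 u(y) = C1*exp(4*Integral(1/atan(y), y)/3)


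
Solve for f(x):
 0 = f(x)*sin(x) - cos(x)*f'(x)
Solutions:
 f(x) = C1/cos(x)


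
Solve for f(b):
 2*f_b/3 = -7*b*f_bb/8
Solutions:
 f(b) = C1 + C2*b^(5/21)


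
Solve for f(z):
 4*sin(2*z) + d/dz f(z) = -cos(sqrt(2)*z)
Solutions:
 f(z) = C1 - sqrt(2)*sin(sqrt(2)*z)/2 + 2*cos(2*z)


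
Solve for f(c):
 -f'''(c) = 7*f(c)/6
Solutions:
 f(c) = C3*exp(-6^(2/3)*7^(1/3)*c/6) + (C1*sin(2^(2/3)*3^(1/6)*7^(1/3)*c/4) + C2*cos(2^(2/3)*3^(1/6)*7^(1/3)*c/4))*exp(6^(2/3)*7^(1/3)*c/12)


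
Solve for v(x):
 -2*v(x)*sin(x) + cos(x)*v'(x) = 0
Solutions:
 v(x) = C1/cos(x)^2


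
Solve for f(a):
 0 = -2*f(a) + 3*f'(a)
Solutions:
 f(a) = C1*exp(2*a/3)


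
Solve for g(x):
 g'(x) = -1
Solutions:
 g(x) = C1 - x


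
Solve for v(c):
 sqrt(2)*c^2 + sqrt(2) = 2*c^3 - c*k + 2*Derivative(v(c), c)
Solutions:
 v(c) = C1 - c^4/4 + sqrt(2)*c^3/6 + c^2*k/4 + sqrt(2)*c/2


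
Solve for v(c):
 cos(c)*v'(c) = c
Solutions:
 v(c) = C1 + Integral(c/cos(c), c)


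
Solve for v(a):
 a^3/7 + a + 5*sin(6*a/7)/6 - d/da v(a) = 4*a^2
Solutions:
 v(a) = C1 + a^4/28 - 4*a^3/3 + a^2/2 - 35*cos(6*a/7)/36


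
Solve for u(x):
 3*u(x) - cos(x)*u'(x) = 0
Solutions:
 u(x) = C1*(sin(x) + 1)^(3/2)/(sin(x) - 1)^(3/2)


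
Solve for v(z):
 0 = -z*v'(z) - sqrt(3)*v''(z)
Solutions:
 v(z) = C1 + C2*erf(sqrt(2)*3^(3/4)*z/6)


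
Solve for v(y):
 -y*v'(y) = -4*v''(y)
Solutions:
 v(y) = C1 + C2*erfi(sqrt(2)*y/4)


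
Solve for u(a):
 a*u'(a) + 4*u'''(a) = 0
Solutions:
 u(a) = C1 + Integral(C2*airyai(-2^(1/3)*a/2) + C3*airybi(-2^(1/3)*a/2), a)


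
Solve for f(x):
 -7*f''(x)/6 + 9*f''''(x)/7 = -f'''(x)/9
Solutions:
 f(x) = C1 + C2*x + C3*exp(7*x*(-1 + sqrt(487))/162) + C4*exp(-7*x*(1 + sqrt(487))/162)


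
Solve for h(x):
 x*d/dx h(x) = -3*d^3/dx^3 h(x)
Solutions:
 h(x) = C1 + Integral(C2*airyai(-3^(2/3)*x/3) + C3*airybi(-3^(2/3)*x/3), x)


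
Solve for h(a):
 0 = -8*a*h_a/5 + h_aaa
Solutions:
 h(a) = C1 + Integral(C2*airyai(2*5^(2/3)*a/5) + C3*airybi(2*5^(2/3)*a/5), a)


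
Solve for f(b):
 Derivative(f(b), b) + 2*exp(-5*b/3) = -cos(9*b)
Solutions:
 f(b) = C1 - sin(9*b)/9 + 6*exp(-5*b/3)/5


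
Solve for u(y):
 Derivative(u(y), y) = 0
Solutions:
 u(y) = C1


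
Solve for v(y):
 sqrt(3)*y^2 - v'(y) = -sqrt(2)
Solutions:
 v(y) = C1 + sqrt(3)*y^3/3 + sqrt(2)*y


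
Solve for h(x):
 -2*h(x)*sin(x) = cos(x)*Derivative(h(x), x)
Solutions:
 h(x) = C1*cos(x)^2


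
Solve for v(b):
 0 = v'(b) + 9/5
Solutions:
 v(b) = C1 - 9*b/5


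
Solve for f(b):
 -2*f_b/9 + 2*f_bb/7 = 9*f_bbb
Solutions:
 f(b) = C1 + (C2*sin(sqrt(97)*b/63) + C3*cos(sqrt(97)*b/63))*exp(b/63)


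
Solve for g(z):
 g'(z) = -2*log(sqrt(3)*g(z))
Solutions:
 Integral(1/(2*log(_y) + log(3)), (_y, g(z))) = C1 - z


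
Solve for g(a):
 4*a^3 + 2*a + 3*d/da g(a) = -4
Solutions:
 g(a) = C1 - a^4/3 - a^2/3 - 4*a/3


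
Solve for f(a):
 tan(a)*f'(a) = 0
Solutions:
 f(a) = C1


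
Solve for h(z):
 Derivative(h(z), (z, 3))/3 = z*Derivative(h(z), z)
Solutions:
 h(z) = C1 + Integral(C2*airyai(3^(1/3)*z) + C3*airybi(3^(1/3)*z), z)


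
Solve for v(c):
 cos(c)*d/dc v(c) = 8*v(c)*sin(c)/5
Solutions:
 v(c) = C1/cos(c)^(8/5)


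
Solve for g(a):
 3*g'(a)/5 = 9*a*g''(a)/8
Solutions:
 g(a) = C1 + C2*a^(23/15)


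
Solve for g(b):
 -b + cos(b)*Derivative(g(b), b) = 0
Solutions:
 g(b) = C1 + Integral(b/cos(b), b)


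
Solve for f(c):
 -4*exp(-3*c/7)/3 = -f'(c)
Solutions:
 f(c) = C1 - 28*exp(-3*c/7)/9


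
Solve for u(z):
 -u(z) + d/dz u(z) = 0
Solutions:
 u(z) = C1*exp(z)


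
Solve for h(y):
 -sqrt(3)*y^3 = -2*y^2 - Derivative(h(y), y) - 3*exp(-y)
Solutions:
 h(y) = C1 + sqrt(3)*y^4/4 - 2*y^3/3 + 3*exp(-y)


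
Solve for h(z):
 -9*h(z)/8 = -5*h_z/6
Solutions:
 h(z) = C1*exp(27*z/20)


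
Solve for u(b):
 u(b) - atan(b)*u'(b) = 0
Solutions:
 u(b) = C1*exp(Integral(1/atan(b), b))


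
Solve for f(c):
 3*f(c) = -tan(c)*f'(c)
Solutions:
 f(c) = C1/sin(c)^3


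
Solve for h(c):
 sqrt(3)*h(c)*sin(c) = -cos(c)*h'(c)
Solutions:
 h(c) = C1*cos(c)^(sqrt(3))


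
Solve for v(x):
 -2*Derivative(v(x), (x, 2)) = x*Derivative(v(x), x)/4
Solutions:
 v(x) = C1 + C2*erf(x/4)


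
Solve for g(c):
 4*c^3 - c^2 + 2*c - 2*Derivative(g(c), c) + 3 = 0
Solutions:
 g(c) = C1 + c^4/2 - c^3/6 + c^2/2 + 3*c/2


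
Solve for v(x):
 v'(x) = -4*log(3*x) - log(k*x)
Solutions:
 v(x) = C1 + x*(-log(k) - 4*log(3) + 5) - 5*x*log(x)


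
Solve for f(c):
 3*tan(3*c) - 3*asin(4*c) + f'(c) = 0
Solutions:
 f(c) = C1 + 3*c*asin(4*c) + 3*sqrt(1 - 16*c^2)/4 + log(cos(3*c))


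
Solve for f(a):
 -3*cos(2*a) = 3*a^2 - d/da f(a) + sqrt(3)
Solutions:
 f(a) = C1 + a^3 + sqrt(3)*a + 3*sin(2*a)/2


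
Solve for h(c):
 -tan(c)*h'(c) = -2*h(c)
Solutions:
 h(c) = C1*sin(c)^2


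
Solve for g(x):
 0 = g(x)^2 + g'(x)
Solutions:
 g(x) = 1/(C1 + x)


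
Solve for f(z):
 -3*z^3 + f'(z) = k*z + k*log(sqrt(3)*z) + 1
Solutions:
 f(z) = C1 + k*z^2/2 + k*z*log(z) - k*z + k*z*log(3)/2 + 3*z^4/4 + z


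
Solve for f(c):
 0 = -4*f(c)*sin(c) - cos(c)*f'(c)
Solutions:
 f(c) = C1*cos(c)^4


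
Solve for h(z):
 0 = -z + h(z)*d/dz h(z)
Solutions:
 h(z) = -sqrt(C1 + z^2)
 h(z) = sqrt(C1 + z^2)


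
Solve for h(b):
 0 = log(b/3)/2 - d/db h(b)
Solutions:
 h(b) = C1 + b*log(b)/2 - b*log(3)/2 - b/2


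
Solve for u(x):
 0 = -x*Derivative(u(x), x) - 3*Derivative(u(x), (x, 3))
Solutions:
 u(x) = C1 + Integral(C2*airyai(-3^(2/3)*x/3) + C3*airybi(-3^(2/3)*x/3), x)


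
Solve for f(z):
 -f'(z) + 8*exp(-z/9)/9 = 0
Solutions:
 f(z) = C1 - 8*exp(-z/9)


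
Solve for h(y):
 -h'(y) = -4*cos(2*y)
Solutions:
 h(y) = C1 + 2*sin(2*y)


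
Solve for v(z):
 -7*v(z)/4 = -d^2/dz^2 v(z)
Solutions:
 v(z) = C1*exp(-sqrt(7)*z/2) + C2*exp(sqrt(7)*z/2)


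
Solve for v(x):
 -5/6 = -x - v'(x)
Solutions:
 v(x) = C1 - x^2/2 + 5*x/6


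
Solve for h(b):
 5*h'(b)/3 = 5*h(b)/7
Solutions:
 h(b) = C1*exp(3*b/7)


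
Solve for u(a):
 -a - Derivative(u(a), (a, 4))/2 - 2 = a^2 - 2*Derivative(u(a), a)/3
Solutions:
 u(a) = C1 + C4*exp(6^(2/3)*a/3) + a^3/2 + 3*a^2/4 + 3*a + (C2*sin(2^(2/3)*3^(1/6)*a/2) + C3*cos(2^(2/3)*3^(1/6)*a/2))*exp(-6^(2/3)*a/6)


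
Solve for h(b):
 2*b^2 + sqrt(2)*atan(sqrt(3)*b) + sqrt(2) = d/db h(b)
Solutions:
 h(b) = C1 + 2*b^3/3 + sqrt(2)*b + sqrt(2)*(b*atan(sqrt(3)*b) - sqrt(3)*log(3*b^2 + 1)/6)


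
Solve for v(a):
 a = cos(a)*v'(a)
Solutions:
 v(a) = C1 + Integral(a/cos(a), a)


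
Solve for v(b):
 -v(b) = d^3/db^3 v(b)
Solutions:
 v(b) = C3*exp(-b) + (C1*sin(sqrt(3)*b/2) + C2*cos(sqrt(3)*b/2))*exp(b/2)


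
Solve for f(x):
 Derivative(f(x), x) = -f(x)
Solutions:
 f(x) = C1*exp(-x)


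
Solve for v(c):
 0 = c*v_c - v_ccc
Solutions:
 v(c) = C1 + Integral(C2*airyai(c) + C3*airybi(c), c)


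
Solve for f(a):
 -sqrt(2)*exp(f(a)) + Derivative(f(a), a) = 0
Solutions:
 f(a) = log(-1/(C1 + sqrt(2)*a))


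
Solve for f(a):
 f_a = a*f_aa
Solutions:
 f(a) = C1 + C2*a^2


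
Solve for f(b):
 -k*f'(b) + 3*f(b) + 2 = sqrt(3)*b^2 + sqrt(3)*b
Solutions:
 f(b) = C1*exp(3*b/k) + sqrt(3)*b^2/3 + 2*sqrt(3)*b*k/9 + sqrt(3)*b/3 + 2*sqrt(3)*k^2/27 + sqrt(3)*k/9 - 2/3


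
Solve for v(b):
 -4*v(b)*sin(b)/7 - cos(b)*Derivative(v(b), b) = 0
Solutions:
 v(b) = C1*cos(b)^(4/7)


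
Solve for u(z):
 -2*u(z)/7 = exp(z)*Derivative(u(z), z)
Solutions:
 u(z) = C1*exp(2*exp(-z)/7)


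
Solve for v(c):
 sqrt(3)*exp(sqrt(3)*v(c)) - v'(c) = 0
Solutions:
 v(c) = sqrt(3)*(2*log(-1/(C1 + sqrt(3)*c)) - log(3))/6


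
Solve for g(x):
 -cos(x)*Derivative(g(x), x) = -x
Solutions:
 g(x) = C1 + Integral(x/cos(x), x)


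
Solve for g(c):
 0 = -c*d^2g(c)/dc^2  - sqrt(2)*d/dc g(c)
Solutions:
 g(c) = C1 + C2*c^(1 - sqrt(2))


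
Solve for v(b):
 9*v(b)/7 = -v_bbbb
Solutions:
 v(b) = (C1*sin(sqrt(6)*7^(3/4)*b/14) + C2*cos(sqrt(6)*7^(3/4)*b/14))*exp(-sqrt(6)*7^(3/4)*b/14) + (C3*sin(sqrt(6)*7^(3/4)*b/14) + C4*cos(sqrt(6)*7^(3/4)*b/14))*exp(sqrt(6)*7^(3/4)*b/14)


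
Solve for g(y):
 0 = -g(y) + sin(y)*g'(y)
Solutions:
 g(y) = C1*sqrt(cos(y) - 1)/sqrt(cos(y) + 1)


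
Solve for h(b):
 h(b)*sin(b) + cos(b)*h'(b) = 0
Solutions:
 h(b) = C1*cos(b)


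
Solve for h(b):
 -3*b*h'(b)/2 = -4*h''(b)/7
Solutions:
 h(b) = C1 + C2*erfi(sqrt(21)*b/4)


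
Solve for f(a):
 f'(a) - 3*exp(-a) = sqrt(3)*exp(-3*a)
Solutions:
 f(a) = C1 - 3*exp(-a) - sqrt(3)*exp(-3*a)/3


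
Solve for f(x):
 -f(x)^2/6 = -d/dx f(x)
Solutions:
 f(x) = -6/(C1 + x)


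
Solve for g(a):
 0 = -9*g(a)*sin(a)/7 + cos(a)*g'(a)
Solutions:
 g(a) = C1/cos(a)^(9/7)


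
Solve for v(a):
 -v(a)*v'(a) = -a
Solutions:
 v(a) = -sqrt(C1 + a^2)
 v(a) = sqrt(C1 + a^2)


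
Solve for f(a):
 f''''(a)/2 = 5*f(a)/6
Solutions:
 f(a) = C1*exp(-3^(3/4)*5^(1/4)*a/3) + C2*exp(3^(3/4)*5^(1/4)*a/3) + C3*sin(3^(3/4)*5^(1/4)*a/3) + C4*cos(3^(3/4)*5^(1/4)*a/3)


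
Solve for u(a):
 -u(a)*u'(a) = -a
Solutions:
 u(a) = -sqrt(C1 + a^2)
 u(a) = sqrt(C1 + a^2)


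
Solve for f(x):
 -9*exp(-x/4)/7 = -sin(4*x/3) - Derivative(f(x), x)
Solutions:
 f(x) = C1 + 3*cos(4*x/3)/4 - 36*exp(-x/4)/7


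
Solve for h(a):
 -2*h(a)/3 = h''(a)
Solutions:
 h(a) = C1*sin(sqrt(6)*a/3) + C2*cos(sqrt(6)*a/3)


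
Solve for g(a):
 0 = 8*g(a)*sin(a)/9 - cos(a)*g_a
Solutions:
 g(a) = C1/cos(a)^(8/9)


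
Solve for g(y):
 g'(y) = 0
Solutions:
 g(y) = C1


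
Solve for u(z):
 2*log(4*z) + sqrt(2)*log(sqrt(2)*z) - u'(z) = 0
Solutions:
 u(z) = C1 + sqrt(2)*z*log(z) + 2*z*log(z) - 2*z - sqrt(2)*z + z*log(2^(sqrt(2)/2 + 4))


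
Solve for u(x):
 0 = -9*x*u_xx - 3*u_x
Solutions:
 u(x) = C1 + C2*x^(2/3)


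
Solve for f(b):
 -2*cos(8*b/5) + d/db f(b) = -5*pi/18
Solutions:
 f(b) = C1 - 5*pi*b/18 + 5*sin(8*b/5)/4


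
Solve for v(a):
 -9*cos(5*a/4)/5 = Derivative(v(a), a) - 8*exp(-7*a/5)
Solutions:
 v(a) = C1 - 36*sin(5*a/4)/25 - 40*exp(-7*a/5)/7


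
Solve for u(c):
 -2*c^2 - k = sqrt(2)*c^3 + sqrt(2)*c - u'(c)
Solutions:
 u(c) = C1 + sqrt(2)*c^4/4 + 2*c^3/3 + sqrt(2)*c^2/2 + c*k


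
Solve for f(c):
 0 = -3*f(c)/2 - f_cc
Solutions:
 f(c) = C1*sin(sqrt(6)*c/2) + C2*cos(sqrt(6)*c/2)


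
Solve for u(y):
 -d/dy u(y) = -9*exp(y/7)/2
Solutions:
 u(y) = C1 + 63*exp(y/7)/2


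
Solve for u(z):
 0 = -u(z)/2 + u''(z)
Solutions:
 u(z) = C1*exp(-sqrt(2)*z/2) + C2*exp(sqrt(2)*z/2)


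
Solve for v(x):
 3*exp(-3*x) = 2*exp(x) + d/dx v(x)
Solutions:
 v(x) = C1 - 2*exp(x) - exp(-3*x)


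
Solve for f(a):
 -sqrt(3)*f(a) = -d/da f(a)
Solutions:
 f(a) = C1*exp(sqrt(3)*a)


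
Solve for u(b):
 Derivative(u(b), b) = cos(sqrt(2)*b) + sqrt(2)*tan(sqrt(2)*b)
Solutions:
 u(b) = C1 - log(cos(sqrt(2)*b)) + sqrt(2)*sin(sqrt(2)*b)/2


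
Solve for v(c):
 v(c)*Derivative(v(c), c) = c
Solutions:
 v(c) = -sqrt(C1 + c^2)
 v(c) = sqrt(C1 + c^2)


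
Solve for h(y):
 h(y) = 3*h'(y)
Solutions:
 h(y) = C1*exp(y/3)


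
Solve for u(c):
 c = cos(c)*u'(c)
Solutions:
 u(c) = C1 + Integral(c/cos(c), c)


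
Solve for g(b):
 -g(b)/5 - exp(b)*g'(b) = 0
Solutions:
 g(b) = C1*exp(exp(-b)/5)


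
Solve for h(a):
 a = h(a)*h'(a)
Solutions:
 h(a) = -sqrt(C1 + a^2)
 h(a) = sqrt(C1 + a^2)


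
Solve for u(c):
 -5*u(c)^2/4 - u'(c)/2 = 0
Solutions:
 u(c) = 2/(C1 + 5*c)


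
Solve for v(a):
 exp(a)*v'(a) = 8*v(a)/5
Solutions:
 v(a) = C1*exp(-8*exp(-a)/5)


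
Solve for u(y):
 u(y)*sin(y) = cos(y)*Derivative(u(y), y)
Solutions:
 u(y) = C1/cos(y)


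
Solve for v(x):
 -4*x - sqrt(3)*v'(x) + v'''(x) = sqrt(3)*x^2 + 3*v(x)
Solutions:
 v(x) = C1*exp(-x*(2*2^(1/3)*3^(5/6)/(sqrt(81 - 4*sqrt(3)) + 9)^(1/3) + 6^(2/3)*(sqrt(81 - 4*sqrt(3)) + 9)^(1/3))/12)*sin(x*(-2^(2/3)*3^(1/6)*(sqrt(81 - 4*sqrt(3)) + 9)^(1/3) + 2*6^(1/3)/(sqrt(81 - 4*sqrt(3)) + 9)^(1/3))/4) + C2*exp(-x*(2*2^(1/3)*3^(5/6)/(sqrt(81 - 4*sqrt(3)) + 9)^(1/3) + 6^(2/3)*(sqrt(81 - 4*sqrt(3)) + 9)^(1/3))/12)*cos(x*(-2^(2/3)*3^(1/6)*(sqrt(81 - 4*sqrt(3)) + 9)^(1/3) + 2*6^(1/3)/(sqrt(81 - 4*sqrt(3)) + 9)^(1/3))/4) + C3*exp(x*(2*2^(1/3)*3^(5/6)/(sqrt(81 - 4*sqrt(3)) + 9)^(1/3) + 6^(2/3)*(sqrt(81 - 4*sqrt(3)) + 9)^(1/3))/6) - sqrt(3)*x^2/3 - 2*x/3 + 2*sqrt(3)/9


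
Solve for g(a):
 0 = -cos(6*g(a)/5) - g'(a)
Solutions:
 a - 5*log(sin(6*g(a)/5) - 1)/12 + 5*log(sin(6*g(a)/5) + 1)/12 = C1


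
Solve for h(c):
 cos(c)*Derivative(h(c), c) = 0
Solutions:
 h(c) = C1


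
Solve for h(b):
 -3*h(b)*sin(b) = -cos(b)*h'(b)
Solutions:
 h(b) = C1/cos(b)^3


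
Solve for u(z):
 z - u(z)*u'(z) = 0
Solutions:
 u(z) = -sqrt(C1 + z^2)
 u(z) = sqrt(C1 + z^2)


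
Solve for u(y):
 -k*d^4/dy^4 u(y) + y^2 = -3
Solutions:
 u(y) = C1 + C2*y + C3*y^2 + C4*y^3 + y^6/(360*k) + y^4/(8*k)


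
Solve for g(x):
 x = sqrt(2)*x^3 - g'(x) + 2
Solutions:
 g(x) = C1 + sqrt(2)*x^4/4 - x^2/2 + 2*x


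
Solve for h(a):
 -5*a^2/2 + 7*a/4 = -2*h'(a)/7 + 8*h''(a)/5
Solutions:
 h(a) = C1 + C2*exp(5*a/28) + 35*a^3/12 + 735*a^2/16 + 1029*a/2


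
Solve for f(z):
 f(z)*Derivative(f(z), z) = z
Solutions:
 f(z) = -sqrt(C1 + z^2)
 f(z) = sqrt(C1 + z^2)


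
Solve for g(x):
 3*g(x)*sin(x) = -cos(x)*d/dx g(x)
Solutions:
 g(x) = C1*cos(x)^3


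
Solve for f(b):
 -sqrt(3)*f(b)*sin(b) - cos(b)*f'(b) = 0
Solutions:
 f(b) = C1*cos(b)^(sqrt(3))


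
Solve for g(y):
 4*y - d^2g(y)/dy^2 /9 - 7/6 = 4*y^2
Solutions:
 g(y) = C1 + C2*y - 3*y^4 + 6*y^3 - 21*y^2/4


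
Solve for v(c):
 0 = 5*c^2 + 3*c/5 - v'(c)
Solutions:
 v(c) = C1 + 5*c^3/3 + 3*c^2/10
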